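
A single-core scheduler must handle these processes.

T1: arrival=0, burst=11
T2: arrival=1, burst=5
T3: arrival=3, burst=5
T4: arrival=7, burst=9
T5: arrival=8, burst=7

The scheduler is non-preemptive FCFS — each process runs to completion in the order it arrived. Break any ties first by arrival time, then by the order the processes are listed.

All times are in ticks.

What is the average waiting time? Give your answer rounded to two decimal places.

11.80

Timeline: | T1 0-11 | T2 11-16 | T3 16-21 | T4 21-30 | T5 30-37 |
Completion: T1=11  T2=16  T3=21  T4=30  T5=37
Turnaround (C−A): T1=11  T2=15  T3=18  T4=23  T5=29
Waiting times: T1=0, T2=10, T3=13, T4=14, T5=22
Average waiting = (0+10+13+14+22) / 5 = 59/5 = 11.80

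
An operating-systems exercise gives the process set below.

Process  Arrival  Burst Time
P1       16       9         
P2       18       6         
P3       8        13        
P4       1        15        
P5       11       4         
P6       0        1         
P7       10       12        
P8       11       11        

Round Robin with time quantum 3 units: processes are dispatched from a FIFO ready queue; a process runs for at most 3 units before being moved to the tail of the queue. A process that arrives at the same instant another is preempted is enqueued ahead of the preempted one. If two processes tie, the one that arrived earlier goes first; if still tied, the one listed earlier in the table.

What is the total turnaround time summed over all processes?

Schedule: | P6 0-1 | P4 1-10 | P3 10-13 | P7 13-16 | P4 16-19 | P5 19-22 | P8 22-25 | P3 25-28 | P1 28-31 | P7 31-34 | P2 34-37 | P4 37-40 | P5 40-41 | P8 41-44 | P3 44-47 | P1 47-50 | P7 50-53 | P2 53-56 | P8 56-59 | P3 59-62 | P1 62-65 | P7 65-68 | P8 68-70 | P3 70-71 |
Completion: P1=65  P2=56  P3=71  P4=40  P5=41  P6=1  P7=68  P8=70
Turnaround = completion − arrival: P1=49, P2=38, P3=63, P4=39, P5=30, P6=1, P7=58, P8=59
Total turnaround = 49 + 38 + 63 + 39 + 30 + 1 + 58 + 59 = 337

337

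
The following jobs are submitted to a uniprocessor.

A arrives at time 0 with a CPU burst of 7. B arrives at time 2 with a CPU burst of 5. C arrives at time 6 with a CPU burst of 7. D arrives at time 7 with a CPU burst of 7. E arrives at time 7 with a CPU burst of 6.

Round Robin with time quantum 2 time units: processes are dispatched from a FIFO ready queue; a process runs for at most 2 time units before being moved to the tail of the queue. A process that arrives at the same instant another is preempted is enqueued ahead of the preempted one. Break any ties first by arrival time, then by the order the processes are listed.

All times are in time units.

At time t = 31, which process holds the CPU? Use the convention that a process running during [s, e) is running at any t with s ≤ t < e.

Schedule: | A 0-2 | B 2-4 | A 4-6 | B 6-8 | C 8-10 | A 10-12 | D 12-14 | E 14-16 | B 16-17 | C 17-19 | A 19-20 | D 20-22 | E 22-24 | C 24-26 | D 26-28 | E 28-30 | C 30-31 | D 31-32 |
Completion: A=20  B=17  C=31  D=32  E=30
Turnaround (C−A): A=20  B=15  C=25  D=25  E=23

D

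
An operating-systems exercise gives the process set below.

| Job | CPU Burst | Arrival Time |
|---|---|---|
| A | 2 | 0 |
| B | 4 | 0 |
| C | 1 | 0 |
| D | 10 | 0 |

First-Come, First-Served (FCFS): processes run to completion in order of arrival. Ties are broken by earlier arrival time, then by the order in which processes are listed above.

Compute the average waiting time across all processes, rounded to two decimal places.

Timeline: | A 0-2 | B 2-6 | C 6-7 | D 7-17 |
Completion: A=2  B=6  C=7  D=17
Waiting times: A=0, B=2, C=6, D=7
Average waiting = (0+2+6+7) / 4 = 15/4 = 3.75

3.75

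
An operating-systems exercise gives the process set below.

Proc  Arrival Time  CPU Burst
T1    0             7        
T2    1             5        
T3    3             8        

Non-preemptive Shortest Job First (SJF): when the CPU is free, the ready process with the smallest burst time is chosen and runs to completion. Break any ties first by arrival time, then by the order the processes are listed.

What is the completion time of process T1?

7

Schedule: | T1 0-7 | T2 7-12 | T3 12-20 |
Completion: T1=7  T2=12  T3=20
Turnaround (C−A): T1=7  T2=11  T3=17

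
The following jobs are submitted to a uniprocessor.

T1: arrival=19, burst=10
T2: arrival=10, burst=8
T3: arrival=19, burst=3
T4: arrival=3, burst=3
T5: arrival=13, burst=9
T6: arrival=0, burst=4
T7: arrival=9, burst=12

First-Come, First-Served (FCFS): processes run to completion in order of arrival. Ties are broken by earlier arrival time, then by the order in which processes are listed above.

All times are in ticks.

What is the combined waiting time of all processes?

76

Timeline: | T6 0-4 | T4 4-7 | idle 7-9 | T7 9-21 | T2 21-29 | T5 29-38 | T1 38-48 | T3 48-51 |
Completion: T1=48  T2=29  T3=51  T4=7  T5=38  T6=4  T7=21
Turnaround (C−A): T1=29  T2=19  T3=32  T4=4  T5=25  T6=4  T7=12
Waiting = turnaround − burst: T1=19, T2=11, T3=29, T4=1, T5=16, T6=0, T7=0
Total waiting = 19 + 11 + 29 + 1 + 16 + 0 + 0 = 76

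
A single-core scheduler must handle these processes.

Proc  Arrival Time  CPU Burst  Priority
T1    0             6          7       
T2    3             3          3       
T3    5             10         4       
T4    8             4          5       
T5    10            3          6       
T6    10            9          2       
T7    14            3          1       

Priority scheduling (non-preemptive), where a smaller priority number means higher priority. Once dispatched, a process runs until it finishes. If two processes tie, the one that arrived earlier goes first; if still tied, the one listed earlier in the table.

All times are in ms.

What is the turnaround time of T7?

8

Schedule: | T1 0-6 | T2 6-9 | T3 9-19 | T7 19-22 | T6 22-31 | T4 31-35 | T5 35-38 |
Completion: T1=6  T2=9  T3=19  T4=35  T5=38  T6=31  T7=22
Turnaround (C−A): T1=6  T2=6  T3=14  T4=27  T5=28  T6=21  T7=8
Turnaround(T7) = completion − arrival = 22 − 14 = 8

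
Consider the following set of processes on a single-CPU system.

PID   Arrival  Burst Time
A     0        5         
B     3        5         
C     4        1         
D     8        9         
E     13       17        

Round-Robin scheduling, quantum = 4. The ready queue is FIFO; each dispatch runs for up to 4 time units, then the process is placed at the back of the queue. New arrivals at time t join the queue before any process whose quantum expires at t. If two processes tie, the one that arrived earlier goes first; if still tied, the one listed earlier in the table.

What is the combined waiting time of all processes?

34

Gantt: | A 0-4 | B 4-8 | C 8-9 | A 9-10 | D 10-14 | B 14-15 | E 15-19 | D 19-23 | E 23-27 | D 27-28 | E 28-37 |
Completion: A=10  B=15  C=9  D=28  E=37
Waiting = turnaround − burst: A=5, B=7, C=4, D=11, E=7
Total waiting = 5 + 7 + 4 + 11 + 7 = 34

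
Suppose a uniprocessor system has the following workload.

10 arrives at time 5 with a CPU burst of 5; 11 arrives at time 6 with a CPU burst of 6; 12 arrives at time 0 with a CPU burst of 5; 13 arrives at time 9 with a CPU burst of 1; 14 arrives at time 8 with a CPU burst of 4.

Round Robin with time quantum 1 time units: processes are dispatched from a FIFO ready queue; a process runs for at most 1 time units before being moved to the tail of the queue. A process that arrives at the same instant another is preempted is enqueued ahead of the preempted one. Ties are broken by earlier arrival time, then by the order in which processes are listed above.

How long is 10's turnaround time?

13

Timeline: | 12 0-5 | 10 5-6 | 11 6-7 | 10 7-8 | 11 8-9 | 14 9-10 | 10 10-11 | 13 11-12 | 11 12-13 | 14 13-14 | 10 14-15 | 11 15-16 | 14 16-17 | 10 17-18 | 11 18-19 | 14 19-20 | 11 20-21 |
Completion: 10=18  11=21  12=5  13=12  14=20
Turnaround (C−A): 10=13  11=15  12=5  13=3  14=12
Turnaround(10) = completion − arrival = 18 − 5 = 13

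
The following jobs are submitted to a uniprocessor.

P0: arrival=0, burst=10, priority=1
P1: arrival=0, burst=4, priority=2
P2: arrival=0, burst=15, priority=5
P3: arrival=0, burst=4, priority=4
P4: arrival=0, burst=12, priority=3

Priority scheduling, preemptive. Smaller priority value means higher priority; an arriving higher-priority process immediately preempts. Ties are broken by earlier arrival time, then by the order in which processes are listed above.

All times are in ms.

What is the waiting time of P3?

26

Gantt: | P0 0-10 | P1 10-14 | P4 14-26 | P3 26-30 | P2 30-45 |
Completion: P0=10  P1=14  P2=45  P3=30  P4=26
Turnaround (C−A): P0=10  P1=14  P2=45  P3=30  P4=26
Waiting(P3) = turnaround − burst = 30 − 4 = 26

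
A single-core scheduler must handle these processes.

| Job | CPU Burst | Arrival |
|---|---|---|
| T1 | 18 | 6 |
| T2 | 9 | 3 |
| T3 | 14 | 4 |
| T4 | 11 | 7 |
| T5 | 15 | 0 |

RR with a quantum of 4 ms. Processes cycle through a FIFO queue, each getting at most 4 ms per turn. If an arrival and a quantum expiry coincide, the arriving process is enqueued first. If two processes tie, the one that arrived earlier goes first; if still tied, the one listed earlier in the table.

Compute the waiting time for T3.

43

Gantt: | T5 0-4 | T2 4-8 | T3 8-12 | T5 12-16 | T1 16-20 | T4 20-24 | T2 24-28 | T3 28-32 | T5 32-36 | T1 36-40 | T4 40-44 | T2 44-45 | T3 45-49 | T5 49-52 | T1 52-56 | T4 56-59 | T3 59-61 | T1 61-67 |
Completion: T1=67  T2=45  T3=61  T4=59  T5=52
Waiting(T3) = turnaround − burst = 57 − 14 = 43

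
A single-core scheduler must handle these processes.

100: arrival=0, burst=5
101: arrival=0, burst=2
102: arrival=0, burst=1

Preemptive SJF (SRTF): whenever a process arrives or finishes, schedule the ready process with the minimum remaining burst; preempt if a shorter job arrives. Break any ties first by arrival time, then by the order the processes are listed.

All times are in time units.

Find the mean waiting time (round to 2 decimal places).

Timeline: | 102 0-1 | 101 1-3 | 100 3-8 |
Completion: 100=8  101=3  102=1
Waiting times: 100=3, 101=1, 102=0
Average waiting = (3+1+0) / 3 = 4/3 = 1.33

1.33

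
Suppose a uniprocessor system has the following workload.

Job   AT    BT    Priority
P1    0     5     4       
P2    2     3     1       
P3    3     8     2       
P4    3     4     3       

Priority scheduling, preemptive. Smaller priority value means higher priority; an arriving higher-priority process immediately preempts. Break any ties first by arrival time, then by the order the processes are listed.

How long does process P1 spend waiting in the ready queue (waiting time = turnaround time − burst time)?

Gantt: | P1 0-2 | P2 2-5 | P3 5-13 | P4 13-17 | P1 17-20 |
Completion: P1=20  P2=5  P3=13  P4=17
Waiting(P1) = turnaround − burst = 20 − 5 = 15

15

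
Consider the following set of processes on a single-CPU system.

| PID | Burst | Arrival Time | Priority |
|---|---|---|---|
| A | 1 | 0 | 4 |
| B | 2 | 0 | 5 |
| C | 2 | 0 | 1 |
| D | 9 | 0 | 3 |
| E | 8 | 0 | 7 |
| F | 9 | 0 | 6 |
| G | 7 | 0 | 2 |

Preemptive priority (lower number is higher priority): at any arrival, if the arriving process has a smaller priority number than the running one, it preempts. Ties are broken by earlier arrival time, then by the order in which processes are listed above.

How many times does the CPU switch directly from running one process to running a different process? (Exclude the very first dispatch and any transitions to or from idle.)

Gantt: | C 0-2 | G 2-9 | D 9-18 | A 18-19 | B 19-21 | F 21-30 | E 30-38 |
Completion: A=19  B=21  C=2  D=18  E=38  F=30  G=9
Turnaround (C−A): A=19  B=21  C=2  D=18  E=38  F=30  G=9

6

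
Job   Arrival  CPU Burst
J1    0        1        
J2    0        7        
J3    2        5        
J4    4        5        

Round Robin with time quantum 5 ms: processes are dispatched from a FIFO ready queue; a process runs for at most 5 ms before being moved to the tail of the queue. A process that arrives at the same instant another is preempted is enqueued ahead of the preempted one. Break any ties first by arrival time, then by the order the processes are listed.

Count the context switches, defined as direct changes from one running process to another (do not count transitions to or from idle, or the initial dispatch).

Timeline: | J1 0-1 | J2 1-6 | J3 6-11 | J4 11-16 | J2 16-18 |
Completion: J1=1  J2=18  J3=11  J4=16

4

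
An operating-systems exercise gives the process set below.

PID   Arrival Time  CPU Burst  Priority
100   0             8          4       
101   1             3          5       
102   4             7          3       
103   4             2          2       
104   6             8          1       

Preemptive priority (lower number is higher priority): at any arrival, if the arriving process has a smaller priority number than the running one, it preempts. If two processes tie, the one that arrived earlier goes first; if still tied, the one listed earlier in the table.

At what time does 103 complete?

Schedule: | 100 0-4 | 103 4-6 | 104 6-14 | 102 14-21 | 100 21-25 | 101 25-28 |
Completion: 100=25  101=28  102=21  103=6  104=14
Turnaround (C−A): 100=25  101=27  102=17  103=2  104=8

6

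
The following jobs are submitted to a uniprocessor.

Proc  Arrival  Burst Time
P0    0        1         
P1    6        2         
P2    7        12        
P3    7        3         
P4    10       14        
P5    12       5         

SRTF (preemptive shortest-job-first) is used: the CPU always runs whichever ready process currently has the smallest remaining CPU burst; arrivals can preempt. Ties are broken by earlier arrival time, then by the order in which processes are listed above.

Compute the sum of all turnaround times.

Gantt: | P0 0-1 | idle 1-6 | P1 6-8 | P3 8-11 | P2 11-12 | P5 12-17 | P2 17-28 | P4 28-42 |
Completion: P0=1  P1=8  P2=28  P3=11  P4=42  P5=17
Turnaround (C−A): P0=1  P1=2  P2=21  P3=4  P4=32  P5=5
Turnaround = completion − arrival: P0=1, P1=2, P2=21, P3=4, P4=32, P5=5
Total turnaround = 1 + 2 + 21 + 4 + 32 + 5 = 65

65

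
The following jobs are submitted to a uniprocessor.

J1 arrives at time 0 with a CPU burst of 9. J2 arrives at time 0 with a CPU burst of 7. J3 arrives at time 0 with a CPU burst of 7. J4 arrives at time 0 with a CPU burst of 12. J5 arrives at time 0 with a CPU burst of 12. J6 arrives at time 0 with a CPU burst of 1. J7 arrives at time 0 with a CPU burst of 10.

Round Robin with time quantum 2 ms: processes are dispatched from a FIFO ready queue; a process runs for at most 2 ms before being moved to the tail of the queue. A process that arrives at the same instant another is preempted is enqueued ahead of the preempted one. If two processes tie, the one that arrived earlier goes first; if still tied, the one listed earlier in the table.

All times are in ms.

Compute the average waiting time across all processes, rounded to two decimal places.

35.71

Timeline: | J1 0-2 | J2 2-4 | J3 4-6 | J4 6-8 | J5 8-10 | J6 10-11 | J7 11-13 | J1 13-15 | J2 15-17 | J3 17-19 | J4 19-21 | J5 21-23 | J7 23-25 | J1 25-27 | J2 27-29 | J3 29-31 | J4 31-33 | J5 33-35 | J7 35-37 | J1 37-39 | J2 39-40 | J3 40-41 | J4 41-43 | J5 43-45 | J7 45-47 | J1 47-48 | J4 48-50 | J5 50-52 | J7 52-54 | J4 54-56 | J5 56-58 |
Completion: J1=48  J2=40  J3=41  J4=56  J5=58  J6=11  J7=54
Turnaround (C−A): J1=48  J2=40  J3=41  J4=56  J5=58  J6=11  J7=54
Waiting times: J1=39, J2=33, J3=34, J4=44, J5=46, J6=10, J7=44
Average waiting = (39+33+34+44+46+10+44) / 7 = 250/7 = 35.71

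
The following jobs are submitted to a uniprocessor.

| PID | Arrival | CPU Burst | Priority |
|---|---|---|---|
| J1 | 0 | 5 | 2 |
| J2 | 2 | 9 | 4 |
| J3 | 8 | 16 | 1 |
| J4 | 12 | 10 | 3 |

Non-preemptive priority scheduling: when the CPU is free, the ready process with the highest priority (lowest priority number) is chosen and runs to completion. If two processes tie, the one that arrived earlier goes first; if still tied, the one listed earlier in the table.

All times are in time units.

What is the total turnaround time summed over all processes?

Timeline: | J1 0-5 | J2 5-14 | J3 14-30 | J4 30-40 |
Completion: J1=5  J2=14  J3=30  J4=40
Turnaround (C−A): J1=5  J2=12  J3=22  J4=28
Turnaround = completion − arrival: J1=5, J2=12, J3=22, J4=28
Total turnaround = 5 + 12 + 22 + 28 = 67

67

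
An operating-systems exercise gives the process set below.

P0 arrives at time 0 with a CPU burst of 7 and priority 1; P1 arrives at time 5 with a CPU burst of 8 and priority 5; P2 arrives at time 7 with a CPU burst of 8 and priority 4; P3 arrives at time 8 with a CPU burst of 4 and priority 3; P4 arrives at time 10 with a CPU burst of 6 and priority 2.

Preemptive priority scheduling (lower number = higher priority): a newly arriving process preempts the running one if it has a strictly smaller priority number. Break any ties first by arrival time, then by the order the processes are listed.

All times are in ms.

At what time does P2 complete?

25

Schedule: | P0 0-7 | P2 7-8 | P3 8-10 | P4 10-16 | P3 16-18 | P2 18-25 | P1 25-33 |
Completion: P0=7  P1=33  P2=25  P3=18  P4=16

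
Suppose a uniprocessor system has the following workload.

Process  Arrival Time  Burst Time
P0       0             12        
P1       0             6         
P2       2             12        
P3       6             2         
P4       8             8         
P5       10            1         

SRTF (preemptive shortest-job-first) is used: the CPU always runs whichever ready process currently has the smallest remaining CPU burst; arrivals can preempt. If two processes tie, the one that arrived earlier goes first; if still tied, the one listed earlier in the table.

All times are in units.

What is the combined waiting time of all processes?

45

Timeline: | P1 0-6 | P3 6-8 | P4 8-10 | P5 10-11 | P4 11-17 | P0 17-29 | P2 29-41 |
Completion: P0=29  P1=6  P2=41  P3=8  P4=17  P5=11
Turnaround (C−A): P0=29  P1=6  P2=39  P3=2  P4=9  P5=1
Waiting = turnaround − burst: P0=17, P1=0, P2=27, P3=0, P4=1, P5=0
Total waiting = 17 + 0 + 27 + 0 + 1 + 0 = 45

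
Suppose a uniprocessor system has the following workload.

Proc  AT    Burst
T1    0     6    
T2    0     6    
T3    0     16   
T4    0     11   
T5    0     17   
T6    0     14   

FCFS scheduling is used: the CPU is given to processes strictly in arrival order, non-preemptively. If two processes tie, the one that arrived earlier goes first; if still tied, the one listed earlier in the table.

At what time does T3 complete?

Schedule: | T1 0-6 | T2 6-12 | T3 12-28 | T4 28-39 | T5 39-56 | T6 56-70 |
Completion: T1=6  T2=12  T3=28  T4=39  T5=56  T6=70
Turnaround (C−A): T1=6  T2=12  T3=28  T4=39  T5=56  T6=70

28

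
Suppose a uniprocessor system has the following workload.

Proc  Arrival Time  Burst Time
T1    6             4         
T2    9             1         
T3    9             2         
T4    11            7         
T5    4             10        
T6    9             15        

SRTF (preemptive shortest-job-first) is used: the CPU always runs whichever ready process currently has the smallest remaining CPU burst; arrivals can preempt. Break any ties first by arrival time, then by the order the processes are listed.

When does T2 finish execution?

11

Timeline: | idle 0-4 | T5 4-6 | T1 6-10 | T2 10-11 | T3 11-13 | T4 13-20 | T5 20-28 | T6 28-43 |
Completion: T1=10  T2=11  T3=13  T4=20  T5=28  T6=43
Turnaround (C−A): T1=4  T2=2  T3=4  T4=9  T5=24  T6=34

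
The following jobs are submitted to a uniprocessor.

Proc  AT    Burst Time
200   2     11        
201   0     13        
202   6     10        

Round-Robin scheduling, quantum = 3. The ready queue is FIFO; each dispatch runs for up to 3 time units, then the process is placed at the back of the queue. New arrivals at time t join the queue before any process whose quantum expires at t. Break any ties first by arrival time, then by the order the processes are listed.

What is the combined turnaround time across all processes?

Gantt: | 201 0-3 | 200 3-6 | 201 6-9 | 202 9-12 | 200 12-15 | 201 15-18 | 202 18-21 | 200 21-24 | 201 24-27 | 202 27-30 | 200 30-32 | 201 32-33 | 202 33-34 |
Completion: 200=32  201=33  202=34
Turnaround = completion − arrival: 200=30, 201=33, 202=28
Total turnaround = 30 + 33 + 28 = 91

91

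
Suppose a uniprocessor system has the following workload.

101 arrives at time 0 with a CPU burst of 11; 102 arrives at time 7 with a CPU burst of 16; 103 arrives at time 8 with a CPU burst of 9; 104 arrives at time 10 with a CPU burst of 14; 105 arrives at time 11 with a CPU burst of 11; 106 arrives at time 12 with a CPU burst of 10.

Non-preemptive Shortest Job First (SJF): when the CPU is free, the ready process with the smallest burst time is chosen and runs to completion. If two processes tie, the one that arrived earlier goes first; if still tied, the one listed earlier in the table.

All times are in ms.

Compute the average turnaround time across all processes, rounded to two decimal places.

30.00

Gantt: | 101 0-11 | 103 11-20 | 106 20-30 | 105 30-41 | 104 41-55 | 102 55-71 |
Completion: 101=11  102=71  103=20  104=55  105=41  106=30
Turnaround (C−A): 101=11  102=64  103=12  104=45  105=30  106=18
Turnaround times: 101=11, 102=64, 103=12, 104=45, 105=30, 106=18
Average turnaround = (11+64+12+45+30+18) / 6 = 180/6 = 30.00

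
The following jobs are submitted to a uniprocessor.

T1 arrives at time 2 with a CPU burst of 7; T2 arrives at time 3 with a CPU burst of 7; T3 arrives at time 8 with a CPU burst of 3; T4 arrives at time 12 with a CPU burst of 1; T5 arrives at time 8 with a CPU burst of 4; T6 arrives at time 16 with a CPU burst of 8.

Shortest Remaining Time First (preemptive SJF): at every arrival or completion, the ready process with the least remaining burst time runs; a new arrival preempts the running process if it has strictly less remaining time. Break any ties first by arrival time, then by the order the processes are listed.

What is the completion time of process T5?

17

Schedule: | idle 0-2 | T1 2-9 | T3 9-12 | T4 12-13 | T5 13-17 | T2 17-24 | T6 24-32 |
Completion: T1=9  T2=24  T3=12  T4=13  T5=17  T6=32
Turnaround (C−A): T1=7  T2=21  T3=4  T4=1  T5=9  T6=16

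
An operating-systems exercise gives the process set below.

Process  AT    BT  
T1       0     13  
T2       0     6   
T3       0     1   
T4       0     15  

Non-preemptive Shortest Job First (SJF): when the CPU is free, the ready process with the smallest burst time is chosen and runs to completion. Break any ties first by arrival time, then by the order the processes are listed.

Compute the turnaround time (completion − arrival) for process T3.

Timeline: | T3 0-1 | T2 1-7 | T1 7-20 | T4 20-35 |
Completion: T1=20  T2=7  T3=1  T4=35
Turnaround(T3) = completion − arrival = 1 − 0 = 1

1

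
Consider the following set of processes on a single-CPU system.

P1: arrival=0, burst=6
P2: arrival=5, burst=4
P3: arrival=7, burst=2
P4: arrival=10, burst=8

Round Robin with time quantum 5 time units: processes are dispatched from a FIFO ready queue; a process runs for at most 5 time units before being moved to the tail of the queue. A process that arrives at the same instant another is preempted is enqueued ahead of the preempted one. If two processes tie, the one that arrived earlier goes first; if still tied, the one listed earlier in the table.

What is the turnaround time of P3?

Schedule: | P1 0-5 | P2 5-9 | P1 9-10 | P3 10-12 | P4 12-20 |
Completion: P1=10  P2=9  P3=12  P4=20
Turnaround(P3) = completion − arrival = 12 − 7 = 5

5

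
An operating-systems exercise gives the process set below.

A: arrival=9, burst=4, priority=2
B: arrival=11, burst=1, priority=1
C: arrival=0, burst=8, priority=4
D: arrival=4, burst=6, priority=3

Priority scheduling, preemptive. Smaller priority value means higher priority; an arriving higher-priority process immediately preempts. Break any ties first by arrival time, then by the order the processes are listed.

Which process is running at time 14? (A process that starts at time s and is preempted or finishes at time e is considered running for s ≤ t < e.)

Gantt: | C 0-4 | D 4-9 | A 9-11 | B 11-12 | A 12-14 | D 14-15 | C 15-19 |
Completion: A=14  B=12  C=19  D=15

D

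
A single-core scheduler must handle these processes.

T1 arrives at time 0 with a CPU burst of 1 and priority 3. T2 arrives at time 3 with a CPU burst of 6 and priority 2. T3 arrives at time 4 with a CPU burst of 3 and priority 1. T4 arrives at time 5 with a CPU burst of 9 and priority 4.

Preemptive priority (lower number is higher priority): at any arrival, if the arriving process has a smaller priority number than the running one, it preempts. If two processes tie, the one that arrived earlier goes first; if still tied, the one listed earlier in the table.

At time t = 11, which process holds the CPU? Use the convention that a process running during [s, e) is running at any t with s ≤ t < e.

Schedule: | T1 0-1 | idle 1-3 | T2 3-4 | T3 4-7 | T2 7-12 | T4 12-21 |
Completion: T1=1  T2=12  T3=7  T4=21
Turnaround (C−A): T1=1  T2=9  T3=3  T4=16

T2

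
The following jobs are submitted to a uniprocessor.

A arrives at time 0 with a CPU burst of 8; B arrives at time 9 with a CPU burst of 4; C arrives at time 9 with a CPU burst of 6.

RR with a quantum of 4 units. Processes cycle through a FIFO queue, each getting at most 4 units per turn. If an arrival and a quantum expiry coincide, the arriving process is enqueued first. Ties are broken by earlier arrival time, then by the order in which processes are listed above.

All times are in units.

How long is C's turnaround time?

Gantt: | A 0-8 | idle 8-9 | B 9-13 | C 13-19 |
Completion: A=8  B=13  C=19
Turnaround(C) = completion − arrival = 19 − 9 = 10

10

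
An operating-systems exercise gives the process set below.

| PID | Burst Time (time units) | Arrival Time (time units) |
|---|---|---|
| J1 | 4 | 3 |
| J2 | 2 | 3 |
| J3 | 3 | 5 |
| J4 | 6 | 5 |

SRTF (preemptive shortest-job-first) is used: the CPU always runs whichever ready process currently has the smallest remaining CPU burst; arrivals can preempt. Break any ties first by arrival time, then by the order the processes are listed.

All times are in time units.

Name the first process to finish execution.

J2

Timeline: | idle 0-3 | J2 3-5 | J3 5-8 | J1 8-12 | J4 12-18 |
Completion: J1=12  J2=5  J3=8  J4=18
Finish order: J2 → J3 → J1 → J4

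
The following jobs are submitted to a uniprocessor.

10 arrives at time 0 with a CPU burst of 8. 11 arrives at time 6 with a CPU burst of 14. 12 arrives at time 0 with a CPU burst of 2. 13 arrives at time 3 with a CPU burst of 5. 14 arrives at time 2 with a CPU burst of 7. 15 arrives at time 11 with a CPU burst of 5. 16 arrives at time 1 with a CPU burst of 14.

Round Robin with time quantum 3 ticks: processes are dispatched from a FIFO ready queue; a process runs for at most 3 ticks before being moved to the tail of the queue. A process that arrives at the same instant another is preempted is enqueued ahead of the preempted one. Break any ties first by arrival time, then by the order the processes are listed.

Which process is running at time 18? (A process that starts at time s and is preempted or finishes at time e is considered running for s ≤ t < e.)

11

Schedule: | 10 0-3 | 12 3-5 | 16 5-8 | 14 8-11 | 13 11-14 | 10 14-17 | 11 17-20 | 16 20-23 | 15 23-26 | 14 26-29 | 13 29-31 | 10 31-33 | 11 33-36 | 16 36-39 | 15 39-41 | 14 41-42 | 11 42-45 | 16 45-48 | 11 48-51 | 16 51-53 | 11 53-55 |
Completion: 10=33  11=55  12=5  13=31  14=42  15=41  16=53
Turnaround (C−A): 10=33  11=49  12=5  13=28  14=40  15=30  16=52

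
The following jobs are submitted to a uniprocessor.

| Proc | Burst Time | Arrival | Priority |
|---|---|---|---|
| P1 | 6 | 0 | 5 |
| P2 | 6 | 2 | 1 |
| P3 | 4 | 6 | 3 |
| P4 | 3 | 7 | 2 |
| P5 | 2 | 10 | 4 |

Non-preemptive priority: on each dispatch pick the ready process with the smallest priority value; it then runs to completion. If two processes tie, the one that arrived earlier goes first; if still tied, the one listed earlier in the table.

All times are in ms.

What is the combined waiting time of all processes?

27

Gantt: | P1 0-6 | P2 6-12 | P4 12-15 | P3 15-19 | P5 19-21 |
Completion: P1=6  P2=12  P3=19  P4=15  P5=21
Waiting = turnaround − burst: P1=0, P2=4, P3=9, P4=5, P5=9
Total waiting = 0 + 4 + 9 + 5 + 9 = 27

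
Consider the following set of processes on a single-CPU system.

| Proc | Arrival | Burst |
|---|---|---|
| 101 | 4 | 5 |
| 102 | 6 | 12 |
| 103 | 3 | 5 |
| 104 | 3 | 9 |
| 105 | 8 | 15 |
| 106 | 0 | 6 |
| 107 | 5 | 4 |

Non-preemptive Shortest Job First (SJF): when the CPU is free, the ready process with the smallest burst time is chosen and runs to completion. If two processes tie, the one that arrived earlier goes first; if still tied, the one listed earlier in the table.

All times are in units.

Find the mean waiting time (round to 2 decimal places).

13.14

Gantt: | 106 0-6 | 107 6-10 | 103 10-15 | 101 15-20 | 104 20-29 | 102 29-41 | 105 41-56 |
Completion: 101=20  102=41  103=15  104=29  105=56  106=6  107=10
Turnaround (C−A): 101=16  102=35  103=12  104=26  105=48  106=6  107=5
Waiting times: 101=11, 102=23, 103=7, 104=17, 105=33, 106=0, 107=1
Average waiting = (11+23+7+17+33+0+1) / 7 = 92/7 = 13.14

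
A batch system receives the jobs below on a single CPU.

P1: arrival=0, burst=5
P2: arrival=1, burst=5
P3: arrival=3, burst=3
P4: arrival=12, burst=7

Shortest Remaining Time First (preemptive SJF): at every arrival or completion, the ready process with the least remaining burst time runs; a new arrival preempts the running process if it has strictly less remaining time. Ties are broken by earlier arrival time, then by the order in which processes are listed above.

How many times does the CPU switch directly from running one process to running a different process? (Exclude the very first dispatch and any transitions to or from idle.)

Gantt: | P1 0-5 | P3 5-8 | P2 8-13 | P4 13-20 |
Completion: P1=5  P2=13  P3=8  P4=20

3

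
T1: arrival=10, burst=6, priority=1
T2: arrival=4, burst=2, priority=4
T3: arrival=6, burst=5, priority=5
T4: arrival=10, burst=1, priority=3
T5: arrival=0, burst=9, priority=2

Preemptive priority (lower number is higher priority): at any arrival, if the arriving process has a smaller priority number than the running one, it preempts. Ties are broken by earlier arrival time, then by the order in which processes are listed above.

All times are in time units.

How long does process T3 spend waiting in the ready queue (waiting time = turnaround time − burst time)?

Schedule: | T5 0-9 | T2 9-10 | T1 10-16 | T4 16-17 | T2 17-18 | T3 18-23 |
Completion: T1=16  T2=18  T3=23  T4=17  T5=9
Turnaround (C−A): T1=6  T2=14  T3=17  T4=7  T5=9
Waiting(T3) = turnaround − burst = 17 − 5 = 12

12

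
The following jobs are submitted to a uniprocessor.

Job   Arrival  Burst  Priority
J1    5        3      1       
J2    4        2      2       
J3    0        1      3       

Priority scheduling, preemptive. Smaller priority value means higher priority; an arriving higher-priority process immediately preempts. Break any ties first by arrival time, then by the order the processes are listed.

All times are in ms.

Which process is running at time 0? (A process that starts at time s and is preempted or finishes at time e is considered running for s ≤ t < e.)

Timeline: | J3 0-1 | idle 1-4 | J2 4-5 | J1 5-8 | J2 8-9 |
Completion: J1=8  J2=9  J3=1

J3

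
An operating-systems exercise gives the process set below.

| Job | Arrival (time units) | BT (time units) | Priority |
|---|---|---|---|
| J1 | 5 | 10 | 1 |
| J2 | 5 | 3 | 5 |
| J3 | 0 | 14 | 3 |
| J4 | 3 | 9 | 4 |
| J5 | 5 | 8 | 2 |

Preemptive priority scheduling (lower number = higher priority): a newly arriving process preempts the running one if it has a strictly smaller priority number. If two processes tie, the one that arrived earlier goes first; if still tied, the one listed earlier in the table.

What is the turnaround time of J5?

Timeline: | J3 0-5 | J1 5-15 | J5 15-23 | J3 23-32 | J4 32-41 | J2 41-44 |
Completion: J1=15  J2=44  J3=32  J4=41  J5=23
Turnaround(J5) = completion − arrival = 23 − 5 = 18

18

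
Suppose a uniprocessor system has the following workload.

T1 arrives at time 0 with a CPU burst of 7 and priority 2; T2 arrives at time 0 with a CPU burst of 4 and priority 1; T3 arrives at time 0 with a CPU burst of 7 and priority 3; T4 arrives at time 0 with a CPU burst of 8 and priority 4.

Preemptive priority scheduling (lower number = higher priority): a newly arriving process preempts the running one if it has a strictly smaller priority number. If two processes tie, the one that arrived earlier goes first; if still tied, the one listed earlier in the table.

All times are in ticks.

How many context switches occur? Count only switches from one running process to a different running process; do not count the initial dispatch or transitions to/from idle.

Gantt: | T2 0-4 | T1 4-11 | T3 11-18 | T4 18-26 |
Completion: T1=11  T2=4  T3=18  T4=26
Turnaround (C−A): T1=11  T2=4  T3=18  T4=26

3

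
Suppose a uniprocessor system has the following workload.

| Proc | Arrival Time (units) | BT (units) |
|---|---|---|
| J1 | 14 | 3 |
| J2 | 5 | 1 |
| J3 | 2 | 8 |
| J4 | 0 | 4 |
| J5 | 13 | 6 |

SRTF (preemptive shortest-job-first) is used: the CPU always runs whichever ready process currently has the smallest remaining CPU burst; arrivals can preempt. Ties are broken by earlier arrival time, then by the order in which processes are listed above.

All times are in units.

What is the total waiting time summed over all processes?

6

Gantt: | J4 0-4 | J3 4-5 | J2 5-6 | J3 6-13 | J5 13-14 | J1 14-17 | J5 17-22 |
Completion: J1=17  J2=6  J3=13  J4=4  J5=22
Turnaround (C−A): J1=3  J2=1  J3=11  J4=4  J5=9
Waiting = turnaround − burst: J1=0, J2=0, J3=3, J4=0, J5=3
Total waiting = 0 + 0 + 3 + 0 + 3 = 6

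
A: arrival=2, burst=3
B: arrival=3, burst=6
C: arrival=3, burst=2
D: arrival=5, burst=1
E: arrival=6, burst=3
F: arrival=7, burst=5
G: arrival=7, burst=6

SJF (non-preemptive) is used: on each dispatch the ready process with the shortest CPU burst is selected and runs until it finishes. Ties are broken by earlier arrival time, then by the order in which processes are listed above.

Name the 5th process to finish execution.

Timeline: | idle 0-2 | A 2-5 | D 5-6 | C 6-8 | E 8-11 | F 11-16 | B 16-22 | G 22-28 |
Completion: A=5  B=22  C=8  D=6  E=11  F=16  G=28
Finish order: A → D → C → E → F → B → G

F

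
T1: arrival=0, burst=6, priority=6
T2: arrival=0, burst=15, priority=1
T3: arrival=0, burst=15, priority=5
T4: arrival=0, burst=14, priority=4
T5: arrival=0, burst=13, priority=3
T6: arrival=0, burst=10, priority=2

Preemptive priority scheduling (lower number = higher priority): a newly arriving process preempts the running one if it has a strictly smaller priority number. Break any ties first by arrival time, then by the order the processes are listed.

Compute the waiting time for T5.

Schedule: | T2 0-15 | T6 15-25 | T5 25-38 | T4 38-52 | T3 52-67 | T1 67-73 |
Completion: T1=73  T2=15  T3=67  T4=52  T5=38  T6=25
Turnaround (C−A): T1=73  T2=15  T3=67  T4=52  T5=38  T6=25
Waiting(T5) = turnaround − burst = 38 − 13 = 25

25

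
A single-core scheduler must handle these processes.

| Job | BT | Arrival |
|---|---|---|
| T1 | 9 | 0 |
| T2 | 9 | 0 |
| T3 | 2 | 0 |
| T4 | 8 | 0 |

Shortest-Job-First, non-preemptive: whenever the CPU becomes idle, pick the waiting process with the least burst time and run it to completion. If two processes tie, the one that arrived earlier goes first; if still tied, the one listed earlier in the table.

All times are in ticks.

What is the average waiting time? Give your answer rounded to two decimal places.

Timeline: | T3 0-2 | T4 2-10 | T1 10-19 | T2 19-28 |
Completion: T1=19  T2=28  T3=2  T4=10
Turnaround (C−A): T1=19  T2=28  T3=2  T4=10
Waiting times: T1=10, T2=19, T3=0, T4=2
Average waiting = (10+19+0+2) / 4 = 31/4 = 7.75

7.75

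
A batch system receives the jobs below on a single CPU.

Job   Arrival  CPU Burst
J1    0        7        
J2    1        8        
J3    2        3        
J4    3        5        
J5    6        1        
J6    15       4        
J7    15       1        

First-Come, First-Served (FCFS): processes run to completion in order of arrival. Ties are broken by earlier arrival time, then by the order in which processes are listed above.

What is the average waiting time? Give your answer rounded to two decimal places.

10.43

Timeline: | J1 0-7 | J2 7-15 | J3 15-18 | J4 18-23 | J5 23-24 | J6 24-28 | J7 28-29 |
Completion: J1=7  J2=15  J3=18  J4=23  J5=24  J6=28  J7=29
Turnaround (C−A): J1=7  J2=14  J3=16  J4=20  J5=18  J6=13  J7=14
Waiting times: J1=0, J2=6, J3=13, J4=15, J5=17, J6=9, J7=13
Average waiting = (0+6+13+15+17+9+13) / 7 = 73/7 = 10.43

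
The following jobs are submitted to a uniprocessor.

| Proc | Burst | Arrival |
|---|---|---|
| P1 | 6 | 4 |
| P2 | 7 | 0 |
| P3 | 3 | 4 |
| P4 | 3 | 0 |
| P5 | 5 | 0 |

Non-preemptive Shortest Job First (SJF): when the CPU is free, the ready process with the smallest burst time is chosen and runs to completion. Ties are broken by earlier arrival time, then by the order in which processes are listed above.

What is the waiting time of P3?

4

Gantt: | P4 0-3 | P5 3-8 | P3 8-11 | P1 11-17 | P2 17-24 |
Completion: P1=17  P2=24  P3=11  P4=3  P5=8
Turnaround (C−A): P1=13  P2=24  P3=7  P4=3  P5=8
Waiting(P3) = turnaround − burst = 7 − 3 = 4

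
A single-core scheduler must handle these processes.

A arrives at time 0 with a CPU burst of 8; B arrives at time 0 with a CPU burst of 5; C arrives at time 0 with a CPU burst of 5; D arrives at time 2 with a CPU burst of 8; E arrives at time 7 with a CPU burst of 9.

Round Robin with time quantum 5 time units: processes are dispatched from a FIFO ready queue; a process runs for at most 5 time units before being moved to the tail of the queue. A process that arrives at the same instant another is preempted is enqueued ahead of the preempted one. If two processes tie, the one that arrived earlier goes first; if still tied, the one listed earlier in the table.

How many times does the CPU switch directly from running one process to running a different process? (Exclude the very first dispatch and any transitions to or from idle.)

Schedule: | A 0-5 | B 5-10 | C 10-15 | D 15-20 | A 20-23 | E 23-28 | D 28-31 | E 31-35 |
Completion: A=23  B=10  C=15  D=31  E=35
Turnaround (C−A): A=23  B=10  C=15  D=29  E=28

7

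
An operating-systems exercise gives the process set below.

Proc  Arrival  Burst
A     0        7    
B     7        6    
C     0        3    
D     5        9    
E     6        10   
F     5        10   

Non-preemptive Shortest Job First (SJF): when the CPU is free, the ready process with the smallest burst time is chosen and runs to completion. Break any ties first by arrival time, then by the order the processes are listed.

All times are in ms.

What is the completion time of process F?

35

Timeline: | C 0-3 | A 3-10 | B 10-16 | D 16-25 | F 25-35 | E 35-45 |
Completion: A=10  B=16  C=3  D=25  E=45  F=35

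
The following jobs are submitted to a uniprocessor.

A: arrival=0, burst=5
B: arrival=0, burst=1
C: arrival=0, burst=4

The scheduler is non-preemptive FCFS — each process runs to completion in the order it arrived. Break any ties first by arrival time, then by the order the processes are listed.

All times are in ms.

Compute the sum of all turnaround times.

21

Timeline: | A 0-5 | B 5-6 | C 6-10 |
Completion: A=5  B=6  C=10
Turnaround = completion − arrival: A=5, B=6, C=10
Total turnaround = 5 + 6 + 10 = 21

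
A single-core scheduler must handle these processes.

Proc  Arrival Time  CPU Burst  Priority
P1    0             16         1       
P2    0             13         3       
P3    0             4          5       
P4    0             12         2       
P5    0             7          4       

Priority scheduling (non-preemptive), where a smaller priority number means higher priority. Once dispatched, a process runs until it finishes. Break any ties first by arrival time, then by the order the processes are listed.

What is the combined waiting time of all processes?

133

Gantt: | P1 0-16 | P4 16-28 | P2 28-41 | P5 41-48 | P3 48-52 |
Completion: P1=16  P2=41  P3=52  P4=28  P5=48
Waiting = turnaround − burst: P1=0, P2=28, P3=48, P4=16, P5=41
Total waiting = 0 + 28 + 48 + 16 + 41 = 133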